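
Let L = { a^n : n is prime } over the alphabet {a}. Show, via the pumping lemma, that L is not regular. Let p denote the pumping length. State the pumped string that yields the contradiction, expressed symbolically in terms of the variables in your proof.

a^{q(1+k)}

Assume L is regular. Let p be the pumping length given by the pumping lemma.
Let q be a prime with q ≥ p+2 (infinitely many primes exist), and take w = a^q ∈ L with |w| = q ≥ p.
Write w = xyz as guaranteed by the lemma, with |xy| ≤ p and |y| ≥ 1.
Then y = a^k for some k with 1 ≤ k ≤ p.
Since 1 ≤ k ≤ p, |xz| = q-k. Pump with i = q+1: |xy^{q+1}z| = (q-k)+(q+1)k = q+qk = q(1+k), which is composite (both factors ≥ 2). So xy^{q+1}z = a^{q(1+k)} ∉ L.
This is a contradiction; hence L is not regular.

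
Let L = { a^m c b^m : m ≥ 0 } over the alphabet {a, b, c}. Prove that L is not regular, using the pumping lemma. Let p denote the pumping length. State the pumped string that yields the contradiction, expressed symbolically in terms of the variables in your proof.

Assume L is regular; let p be its pumping constant.
Take w = a^p c b^p ∈ L with |w| = 2p+1 ≥ p.
The pumping lemma gives a decomposition w = xyz where |xy| ≤ p and |y| ≥ 1.
Since the first p symbols of w are all a's and |xy| ≤ p, y lies entirely in the leading a-block: y = a^k for some k with 1 ≤ k ≤ p.
Pump with i = 2: xy^2z = a^{p+k} c b^p, which would require p+k = p. But k ≥ 1, so xy^2z ∉ L.
This contradicts the pumping lemma, so L is not regular.

a^{p+k} c b^p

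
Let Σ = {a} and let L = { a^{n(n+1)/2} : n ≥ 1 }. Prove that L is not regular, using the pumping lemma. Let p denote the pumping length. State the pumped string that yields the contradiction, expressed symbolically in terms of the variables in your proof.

a^{p(p+1)/2+k}

Assume L is regular. Let p be the pumping length given by the pumping lemma.
Take w = a^{p(p+1)/2} ∈ L with |w| = p(p+1)/2 ≥ p.
By the pumping lemma, w = xyz with |xy| ≤ p and |y| ≥ 1.
Then y = a^k for some k with 1 ≤ k ≤ p.
Pump with i = 2: xy^2z = a^{p(p+1)/2+k}. Since 1 ≤ k ≤ p, p(p+1)/2 < p(p+1)/2+k ≤ p(p+1)/2+p < (p+1)(p+2)/2, so p(p+1)/2+k is strictly between consecutive triangular numbers. So xy^2z ∉ L.
Contradiction. Therefore L is not regular.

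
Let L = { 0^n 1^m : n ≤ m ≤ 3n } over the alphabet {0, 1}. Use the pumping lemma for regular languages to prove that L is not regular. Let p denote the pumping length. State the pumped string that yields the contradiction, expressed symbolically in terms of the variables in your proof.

Assume L is regular. Let p be the pumping length given by the pumping lemma.
Take w = 0^p 1^p ∈ L (since p ≤ p ≤ 3p), with |w| = 2p ≥ p.
The pumping lemma gives a decomposition w = xyz where |xy| ≤ p and y is nonempty.
Because |xy| ≤ p and w begins with p copies of 0, we have y = 0^k with 1 ≤ k ≤ p.
Pump with i = 2: xy^2z = 0^{p+k} 1^p. Now n = p+k > p = m, so the condition n ≤ m fails. Thus xy^2z ∉ L.
Contradiction. Therefore L is not regular.

0^{p+k} 1^p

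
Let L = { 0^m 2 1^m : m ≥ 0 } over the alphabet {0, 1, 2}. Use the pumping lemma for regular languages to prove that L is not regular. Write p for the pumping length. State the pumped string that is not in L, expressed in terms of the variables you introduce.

0^{p+k} 2 1^p

Suppose for contradiction that L is regular, and let p be the pumping length.
Take w = 0^p 2 1^p ∈ L with |w| = 2p+1 ≥ p.
The pumping lemma gives a decomposition w = xyz where |xy| ≤ p and y is nonempty.
Because |xy| ≤ p and w begins with p copies of 0, we have y = 0^k with 1 ≤ k ≤ p.
Pump with i = 2: xy^2z = 0^{p+k} 2 1^p, which would require p+k = p. But k ≥ 1, so xy^2z ∉ L.
Contradiction. Therefore L is not regular.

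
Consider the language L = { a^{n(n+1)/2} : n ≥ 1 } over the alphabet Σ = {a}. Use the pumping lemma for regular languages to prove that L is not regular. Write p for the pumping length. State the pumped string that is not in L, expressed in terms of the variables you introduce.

Suppose for contradiction that L is regular, and let p be the pumping length.
Take w = a^{p(p+1)/2} ∈ L with |w| = p(p+1)/2 ≥ p.
By the pumping lemma, w = xyz with |xy| ≤ p and |y| ≥ 1.
Then y = a^k for some k with 1 ≤ k ≤ p.
Pump with i = 2: xy^2z = a^{p(p+1)/2+k}. Since 1 ≤ k ≤ p, p(p+1)/2 < p(p+1)/2+k ≤ p(p+1)/2+p < (p+1)(p+2)/2, so p(p+1)/2+k is strictly between consecutive triangular numbers. So xy^2z ∉ L.
Contradiction. Therefore L is not regular.

a^{p(p+1)/2+k}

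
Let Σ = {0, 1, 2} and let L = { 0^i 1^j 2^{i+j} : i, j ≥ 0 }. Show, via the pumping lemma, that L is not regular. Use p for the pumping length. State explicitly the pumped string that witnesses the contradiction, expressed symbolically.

Assume L is regular; let p be its pumping constant.
Take w = 0^p 1^p 2^{2p} ∈ L (with i=j=p, i+j=2p), |w| = 4p ≥ p.
The pumping lemma gives a decomposition w = xyz where |xy| ≤ p and |y| > 0.
Since the first p symbols of w are all 0's and |xy| ≤ p, y lies entirely in the leading 0-block: y = 0^k for some k with 1 ≤ k ≤ p.
Consider xy^2z = 0^{p+k} 1^p 2^{2p}. Now the 0- and 1-counts sum to 2p+k, but the 2-count is 2p ≠ 2p+k. So xy^2z ∉ L.
Contradiction. Therefore L is not regular.

0^{p+k} 1^p 2^{2p}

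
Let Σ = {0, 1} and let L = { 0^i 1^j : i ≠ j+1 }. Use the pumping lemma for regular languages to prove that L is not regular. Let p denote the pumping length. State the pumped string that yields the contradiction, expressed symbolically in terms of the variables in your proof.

0^{p+p!} 1^{p+p!-1}

Assume L is regular; let p be its pumping constant.
Choose w = 0^p 1^{p+p!-1}. Since p ≠ (p+p!-1)+1 = p+p!, w ∈ L; and |w| ≥ p.
Write w = xyz as guaranteed by the lemma, with |xy| ≤ p and |y| ≥ 1.
Since the first p symbols of w are all 0's and |xy| ≤ p, y lies entirely in the leading 0-block: y = 0^k for some k with 1 ≤ k ≤ p.
Since 1 ≤ k ≤ p, k divides p!; set t = 1 + p!/k. Then xy^t z has p + (p!/k)·k = p + p! copies of 0. Now the 0-count is p+p! and (1-count)+1 = (p+p!-1)+1 = p+p!, so i ≠ j+1 fails. So xy^t z = 0^{p+p!} 1^{p+p!-1} ∉ L.
This is a contradiction; hence L is not regular.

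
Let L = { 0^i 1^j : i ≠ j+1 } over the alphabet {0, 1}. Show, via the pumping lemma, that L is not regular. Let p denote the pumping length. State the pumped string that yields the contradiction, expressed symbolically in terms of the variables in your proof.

Assume L is regular. Let p be the pumping length given by the pumping lemma.
Choose w = 0^p 1^{p+p!-1}. Since p ≠ (p+p!-1)+1 = p+p!, w ∈ L; and |w| ≥ p.
The pumping lemma gives a decomposition w = xyz where |xy| ≤ p and |y| > 0.
Since the first p symbols of w are all 0's and |xy| ≤ p, y lies entirely in the leading 0-block: y = 0^k for some k with 1 ≤ k ≤ p.
Since 1 ≤ k ≤ p, k divides p!; set t = 1 + p!/k. Then xy^t z has p + (p!/k)·k = p + p! copies of 0. Now the 0-count is p+p! and (1-count)+1 = (p+p!-1)+1 = p+p!, so i ≠ j+1 fails. So xy^t z = 0^{p+p!} 1^{p+p!-1} ∉ L.
Contradiction. Therefore L is not regular.

0^{p+p!} 1^{p+p!-1}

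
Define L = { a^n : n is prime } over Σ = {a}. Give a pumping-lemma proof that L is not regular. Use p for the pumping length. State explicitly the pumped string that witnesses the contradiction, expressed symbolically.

a^{q(1+k)}

Assume L is regular; let p be its pumping constant.
Let q be a prime with q ≥ p+2 (infinitely many primes exist), and take w = a^q ∈ L with |w| = q ≥ p.
By the pumping lemma, w = xyz with |xy| ≤ p and |y| ≥ 1.
Then y = a^k for some k with 1 ≤ k ≤ p.
Since 1 ≤ k ≤ p, |xz| = q-k. Pump with i = q+1: |xy^{q+1}z| = (q-k)+(q+1)k = q+qk = q(1+k), which is composite (both factors ≥ 2). So xy^{q+1}z = a^{q(1+k)} ∉ L.
This is a contradiction; hence L is not regular.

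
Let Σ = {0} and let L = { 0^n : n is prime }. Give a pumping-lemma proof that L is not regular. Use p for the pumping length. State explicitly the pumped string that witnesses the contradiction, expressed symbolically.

Assume L is regular; let p be its pumping constant.
Let q be a prime with q ≥ p+2 (infinitely many primes exist), and take w = 0^q ∈ L with |w| = q ≥ p.
The pumping lemma gives a decomposition w = xyz where |xy| ≤ p and |y| > 0.
Then y = 0^k for some k with 1 ≤ k ≤ p.
Since 1 ≤ k ≤ p, |xz| = q-k. Pump with i = q+1: |xy^{q+1}z| = (q-k)+(q+1)k = q+qk = q(1+k), which is composite (both factors ≥ 2). So xy^{q+1}z = 0^{q(1+k)} ∉ L.
This contradicts the pumping lemma, so L is not regular.

0^{q(1+k)}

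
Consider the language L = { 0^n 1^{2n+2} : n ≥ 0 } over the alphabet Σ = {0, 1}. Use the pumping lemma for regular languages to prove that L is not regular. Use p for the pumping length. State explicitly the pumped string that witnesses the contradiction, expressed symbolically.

Assume L is regular; let p be its pumping constant.
Choose w = 0^p 1^{2p+2}, which is in L with |w| = 3p+2 ≥ p.
The pumping lemma gives a decomposition w = xyz where |xy| ≤ p and |y| ≥ 1.
The first p characters of w are 0's, so xy (and hence y) consists only of 0's. Write y = 0^k, 1 ≤ k ≤ p.
Pump with i = 2: xy^2z = 0^{p+k} 1^{2p+2}. For this to lie in L we would need 2p+2 = 2(p+k)+2, which forces k = 0. But k ≥ 1, so xy^2z ∉ L.
This is a contradiction; hence L is not regular.

0^{p+k} 1^{2p+2}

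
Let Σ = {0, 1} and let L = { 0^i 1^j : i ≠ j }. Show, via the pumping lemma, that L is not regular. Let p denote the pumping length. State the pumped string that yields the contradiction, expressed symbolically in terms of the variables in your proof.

0^{p+p!} 1^{p+p!}

Assume L is regular. Let p be the pumping length given by the pumping lemma.
Choose w = 0^p 1^{p+p!}. Since p ≠ p+p!, w ∈ L; and |w| ≥ p.
The pumping lemma gives a decomposition w = xyz where |xy| ≤ p and |y| ≥ 1.
The first p characters of w are 0's, so xy (and hence y) consists only of 0's. Write y = 0^k, 1 ≤ k ≤ p.
Since 1 ≤ k ≤ p, k divides p!; set t = 1 + p!/k. Then xy^t z has p + (p!/k)·k = p + p! copies of 0. Now the 0-count equals the 1-count, so i ≠ j fails. So xy^t z = 0^{p+p!} 1^{p+p!} ∉ L.
Contradiction. Therefore L is not regular.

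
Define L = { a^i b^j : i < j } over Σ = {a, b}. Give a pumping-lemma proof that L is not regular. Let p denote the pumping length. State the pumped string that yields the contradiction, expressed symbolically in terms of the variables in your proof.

Suppose for contradiction that L is regular, and let p be the pumping length.
Choose w = a^p b^{p+1} ∈ L, with |w| = 2p+1 ≥ p.
The pumping lemma gives a decomposition w = xyz where |xy| ≤ p and y is nonempty.
The first p characters of w are a's, so xy (and hence y) consists only of a's. Write y = a^k, 1 ≤ k ≤ p.
Consider xy^2z = a^{p+k} b^{p+1}. Since k ≥ 1, the a-count p+k is at least p+1, so i < j fails; thus xy^2z ∉ L.
This contradicts the pumping lemma, so L is not regular.

a^{p+k} b^{p+1}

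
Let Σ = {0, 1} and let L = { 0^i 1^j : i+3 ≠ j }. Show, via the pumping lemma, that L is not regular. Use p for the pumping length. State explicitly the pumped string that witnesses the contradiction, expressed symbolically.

0^{p+p!} 1^{p+p!+3}

Suppose for contradiction that L is regular, and let p be the pumping length.
Choose w = 0^p 1^{p+p!+3}. Since p ≠ (p+p!+3)-3 = p+p!, w ∈ L; and |w| ≥ p.
The pumping lemma gives a decomposition w = xyz where |xy| ≤ p and y is nonempty.
Since the first p symbols of w are all 0's and |xy| ≤ p, y lies entirely in the leading 0-block: y = 0^k for some k with 1 ≤ k ≤ p.
Since 1 ≤ k ≤ p, k divides p!; set t = 1 + p!/k. Then xy^t z has p + (p!/k)·k = p + p! copies of 0. Now the 0-count is p+p! and (1-count)-3 = (p+p!+3)-3 = p+p!, so i+3 ≠ j fails. So xy^t z = 0^{p+p!} 1^{p+p!+3} ∉ L.
This is a contradiction; hence L is not regular.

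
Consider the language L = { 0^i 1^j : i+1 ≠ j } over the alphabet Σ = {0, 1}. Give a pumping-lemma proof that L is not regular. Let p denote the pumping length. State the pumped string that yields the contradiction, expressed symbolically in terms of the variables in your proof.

0^{p+p!} 1^{p+p!+1}

Suppose for contradiction that L is regular, and let p be the pumping length.
Choose w = 0^p 1^{p+p!+1}. Since p ≠ (p+p!+1)-1 = p+p!, w ∈ L; and |w| ≥ p.
By the pumping lemma, w = xyz with |xy| ≤ p and |y| ≥ 1.
The first p characters of w are 0's, so xy (and hence y) consists only of 0's. Write y = 0^k, 1 ≤ k ≤ p.
Since 1 ≤ k ≤ p, k divides p!; set t = 1 + p!/k. Then xy^t z has p + (p!/k)·k = p + p! copies of 0. Now the 0-count is p+p! and (1-count)-1 = (p+p!+1)-1 = p+p!, so i+1 ≠ j fails. So xy^t z = 0^{p+p!} 1^{p+p!+1} ∉ L.
Contradiction. Therefore L is not regular.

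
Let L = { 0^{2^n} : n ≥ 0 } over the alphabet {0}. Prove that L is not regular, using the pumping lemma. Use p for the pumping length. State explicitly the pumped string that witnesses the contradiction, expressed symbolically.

0^{2^p+k}

Toward a contradiction, assume L is regular with pumping length p.
Take w = 0^{2^p} ∈ L with |w| = 2^p ≥ p.
By the pumping lemma, w = xyz with |xy| ≤ p and y is nonempty.
Then y = 0^k for some k with 1 ≤ k ≤ p.
Pump with i = 2: xy^2z = 0^{2^p+k}. Since 1 ≤ k ≤ p < 2^p, we have 2^p < 2^p+k < 2^{p+1}, so 2^p+k is not a power of 2. So xy^2z ∉ L.
This contradicts the pumping lemma, so L is not regular.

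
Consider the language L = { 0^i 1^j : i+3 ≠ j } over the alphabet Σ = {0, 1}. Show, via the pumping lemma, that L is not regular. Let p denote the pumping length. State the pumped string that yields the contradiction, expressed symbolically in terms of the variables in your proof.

Suppose for contradiction that L is regular, and let p be the pumping length.
Choose w = 0^p 1^{p+p!+3}. Since p ≠ (p+p!+3)-3 = p+p!, w ∈ L; and |w| ≥ p.
Write w = xyz as guaranteed by the lemma, with |xy| ≤ p and y is nonempty.
Because |xy| ≤ p and w begins with p copies of 0, we have y = 0^k with 1 ≤ k ≤ p.
Since 1 ≤ k ≤ p, k divides p!; set t = 1 + p!/k. Then xy^t z has p + (p!/k)·k = p + p! copies of 0. Now the 0-count is p+p! and (1-count)-3 = (p+p!+3)-3 = p+p!, so i+3 ≠ j fails. So xy^t z = 0^{p+p!} 1^{p+p!+3} ∉ L.
Contradiction. Therefore L is not regular.

0^{p+p!} 1^{p+p!+3}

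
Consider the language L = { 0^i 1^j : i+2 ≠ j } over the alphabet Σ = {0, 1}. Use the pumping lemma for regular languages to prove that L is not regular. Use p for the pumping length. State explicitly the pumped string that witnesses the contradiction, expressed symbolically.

0^{p+p!} 1^{p+p!+2}

Assume L is regular. Let p be the pumping length given by the pumping lemma.
Choose w = 0^p 1^{p+p!+2}. Since p ≠ (p+p!+2)-2 = p+p!, w ∈ L; and |w| ≥ p.
By the pumping lemma, w = xyz with |xy| ≤ p and |y| ≥ 1.
Because |xy| ≤ p and w begins with p copies of 0, we have y = 0^k with 1 ≤ k ≤ p.
Since 1 ≤ k ≤ p, k divides p!; set t = 1 + p!/k. Then xy^t z has p + (p!/k)·k = p + p! copies of 0. Now the 0-count is p+p! and (1-count)-2 = (p+p!+2)-2 = p+p!, so i+2 ≠ j fails. So xy^t z = 0^{p+p!} 1^{p+p!+2} ∉ L.
This is a contradiction; hence L is not regular.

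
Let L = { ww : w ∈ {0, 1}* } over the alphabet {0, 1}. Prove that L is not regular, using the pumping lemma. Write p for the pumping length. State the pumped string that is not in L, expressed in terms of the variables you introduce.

Suppose for contradiction that L is regular, and let p be the pumping length.
Take w = 0^p 1^p 0^p 1^p = uu where u = 0^p1^p; then w ∈ L and |w| = 4p ≥ p.
Write w = xyz as guaranteed by the lemma, with |xy| ≤ p and |y| > 0.
Since the first p symbols of w are all 0's and |xy| ≤ p, y lies entirely in the leading 0-block: y = 0^k for some k with 1 ≤ k ≤ p.
Pump with i = 2: xy^2z = 0^{p+k} 1^p 0^p 1^p, of length 4p+k. Suppose this equals vv. The string starts with 0 and ends with 1, so v does too; thus the boundary between the two copies of v is a 1→0 transition. There is exactly one such transition, at position 2p+k, so |v| = 2p+k and |vv| = 4p+2k ≠ 4p+k since k ≥ 1. So xy^2z ∉ L.
This contradicts the pumping lemma, so L is not regular.

0^{p+k} 1^p 0^p 1^p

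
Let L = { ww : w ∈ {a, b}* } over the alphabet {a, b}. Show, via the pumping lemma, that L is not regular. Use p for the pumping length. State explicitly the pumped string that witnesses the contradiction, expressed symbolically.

Toward a contradiction, assume L is regular with pumping length p.
Take w = a^p b^p a^p b^p = uu where u = a^pb^p; then w ∈ L and |w| = 4p ≥ p.
The pumping lemma gives a decomposition w = xyz where |xy| ≤ p and y is nonempty.
The first p characters of w are a's, so xy (and hence y) consists only of a's. Write y = a^k, 1 ≤ k ≤ p.
Pump with i = 2: xy^2z = a^{p+k} b^p a^p b^p, of length 4p+k. Suppose this equals vv. The string starts with a and ends with b, so v does too; thus the boundary between the two copies of v is a b→a transition. There is exactly one such transition, at position 2p+k, so |v| = 2p+k and |vv| = 4p+2k ≠ 4p+k since k ≥ 1. So xy^2z ∉ L.
This contradicts the pumping lemma, so L is not regular.

a^{p+k} b^p a^p b^p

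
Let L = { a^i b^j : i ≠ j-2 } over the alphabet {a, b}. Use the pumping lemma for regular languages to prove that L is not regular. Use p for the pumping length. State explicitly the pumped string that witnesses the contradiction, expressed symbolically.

Assume L is regular. Let p be the pumping length given by the pumping lemma.
Choose w = a^p b^{p+p!+2}. Since p ≠ (p+p!+2)-2 = p+p!, w ∈ L; and |w| ≥ p.
By the pumping lemma, w = xyz with |xy| ≤ p and |y| ≥ 1.
The first p characters of w are a's, so xy (and hence y) consists only of a's. Write y = a^k, 1 ≤ k ≤ p.
Since 1 ≤ k ≤ p, k divides p!; set t = 1 + p!/k. Then xy^t z has p + (p!/k)·k = p + p! copies of a. Now the a-count is p+p! and (b-count)-2 = (p+p!+2)-2 = p+p!, so i ≠ j-2 fails. So xy^t z = a^{p+p!} b^{p+p!+2} ∉ L.
This is a contradiction; hence L is not regular.

a^{p+p!} b^{p+p!+2}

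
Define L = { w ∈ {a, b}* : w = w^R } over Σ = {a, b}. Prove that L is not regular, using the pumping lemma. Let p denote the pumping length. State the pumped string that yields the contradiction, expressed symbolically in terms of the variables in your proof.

a^{p+k} b a^p

Assume L is regular. Let p be the pumping length given by the pumping lemma.
Take w = a^p b a^p, a palindrome of length 2p+1 ≥ p.
The pumping lemma gives a decomposition w = xyz where |xy| ≤ p and |y| ≥ 1.
The first p characters of w are a's, so xy (and hence y) consists only of a's. Write y = a^k, 1 ≤ k ≤ p.
Pump with i = 2: xy^2z = a^{p+k} b a^p. Its reverse is a^p b a^{p+k}, which differs from xy^2z since k ≥ 1. So xy^2z is not a palindrome and xy^2z ∉ L.
This contradicts the pumping lemma, so L is not regular.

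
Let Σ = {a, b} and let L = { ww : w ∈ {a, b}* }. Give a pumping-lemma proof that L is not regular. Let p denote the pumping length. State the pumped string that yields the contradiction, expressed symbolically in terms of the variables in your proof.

Suppose for contradiction that L is regular, and let p be the pumping length.
Take w = a^p b^p a^p b^p = uu where u = a^pb^p; then w ∈ L and |w| = 4p ≥ p.
Write w = xyz as guaranteed by the lemma, with |xy| ≤ p and |y| > 0.
Because |xy| ≤ p and w begins with p copies of a, we have y = a^k with 1 ≤ k ≤ p.
Pump with i = 2: xy^2z = a^{p+k} b^p a^p b^p, of length 4p+k. Suppose this equals vv. The string starts with a and ends with b, so v does too; thus the boundary between the two copies of v is a b→a transition. There is exactly one such transition, at position 2p+k, so |v| = 2p+k and |vv| = 4p+2k ≠ 4p+k since k ≥ 1. So xy^2z ∉ L.
Contradiction. Therefore L is not regular.

a^{p+k} b^p a^p b^p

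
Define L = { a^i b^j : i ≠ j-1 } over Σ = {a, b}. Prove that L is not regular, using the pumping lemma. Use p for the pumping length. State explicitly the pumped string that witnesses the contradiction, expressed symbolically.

a^{p+p!} b^{p+p!+1}

Assume L is regular. Let p be the pumping length given by the pumping lemma.
Choose w = a^p b^{p+p!+1}. Since p ≠ (p+p!+1)-1 = p+p!, w ∈ L; and |w| ≥ p.
By the pumping lemma, w = xyz with |xy| ≤ p and |y| > 0.
Since the first p symbols of w are all a's and |xy| ≤ p, y lies entirely in the leading a-block: y = a^k for some k with 1 ≤ k ≤ p.
Since 1 ≤ k ≤ p, k divides p!; set t = 1 + p!/k. Then xy^t z has p + (p!/k)·k = p + p! copies of a. Now the a-count is p+p! and (b-count)-1 = (p+p!+1)-1 = p+p!, so i ≠ j-1 fails. So xy^t z = a^{p+p!} b^{p+p!+1} ∉ L.
This contradicts the pumping lemma, so L is not regular.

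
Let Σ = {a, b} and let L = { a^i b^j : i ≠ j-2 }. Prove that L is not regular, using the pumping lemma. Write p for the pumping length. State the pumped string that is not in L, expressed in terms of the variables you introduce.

a^{p+p!} b^{p+p!+2}

Toward a contradiction, assume L is regular with pumping length p.
Choose w = a^p b^{p+p!+2}. Since p ≠ (p+p!+2)-2 = p+p!, w ∈ L; and |w| ≥ p.
The pumping lemma gives a decomposition w = xyz where |xy| ≤ p and |y| > 0.
The first p characters of w are a's, so xy (and hence y) consists only of a's. Write y = a^k, 1 ≤ k ≤ p.
Since 1 ≤ k ≤ p, k divides p!; set t = 1 + p!/k. Then xy^t z has p + (p!/k)·k = p + p! copies of a. Now the a-count is p+p! and (b-count)-2 = (p+p!+2)-2 = p+p!, so i ≠ j-2 fails. So xy^t z = a^{p+p!} b^{p+p!+2} ∉ L.
This is a contradiction; hence L is not regular.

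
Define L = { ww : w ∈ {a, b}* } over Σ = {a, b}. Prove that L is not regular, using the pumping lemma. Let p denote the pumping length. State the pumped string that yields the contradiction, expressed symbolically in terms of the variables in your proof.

a^{p+k} b^p a^p b^p

Toward a contradiction, assume L is regular with pumping length p.
Take w = a^p b^p a^p b^p = uu where u = a^pb^p; then w ∈ L and |w| = 4p ≥ p.
Write w = xyz as guaranteed by the lemma, with |xy| ≤ p and y is nonempty.
Because |xy| ≤ p and w begins with p copies of a, we have y = a^k with 1 ≤ k ≤ p.
Pump with i = 2: xy^2z = a^{p+k} b^p a^p b^p, of length 4p+k. Suppose this equals vv. The string starts with a and ends with b, so v does too; thus the boundary between the two copies of v is a b→a transition. There is exactly one such transition, at position 2p+k, so |v| = 2p+k and |vv| = 4p+2k ≠ 4p+k since k ≥ 1. So xy^2z ∉ L.
This contradicts the pumping lemma, so L is not regular.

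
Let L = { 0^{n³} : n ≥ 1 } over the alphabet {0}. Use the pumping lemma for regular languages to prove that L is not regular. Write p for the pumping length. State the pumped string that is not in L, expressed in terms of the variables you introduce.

0^{p³+k}

Suppose for contradiction that L is regular, and let p be the pumping length.
Take w = 0^{p³} ∈ L with |w| = p³ ≥ p.
Write w = xyz as guaranteed by the lemma, with |xy| ≤ p and |y| ≥ 1.
Then y = 0^k for some k with 1 ≤ k ≤ p.
Pump with i = 2: xy^2z = 0^{p³+k}. Since 1 ≤ k ≤ p, p³ < p³+k ≤ p³+p < p³+3p²+3p+1 = (p+1)³, so p³+k is not a perfect cube. So xy^2z ∉ L.
Contradiction. Therefore L is not regular.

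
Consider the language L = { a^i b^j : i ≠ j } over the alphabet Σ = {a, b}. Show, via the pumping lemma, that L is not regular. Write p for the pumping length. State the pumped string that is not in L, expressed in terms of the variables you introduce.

Suppose for contradiction that L is regular, and let p be the pumping length.
Choose w = a^p b^{p+p!}. Since p ≠ p+p!, w ∈ L; and |w| ≥ p.
Write w = xyz as guaranteed by the lemma, with |xy| ≤ p and y is nonempty.
Because |xy| ≤ p and w begins with p copies of a, we have y = a^k with 1 ≤ k ≤ p.
Since 1 ≤ k ≤ p, k divides p!; set t = 1 + p!/k. Then xy^t z has p + (p!/k)·k = p + p! copies of a. Now the a-count equals the b-count, so i ≠ j fails. So xy^t z = a^{p+p!} b^{p+p!} ∉ L.
This contradicts the pumping lemma, so L is not regular.

a^{p+p!} b^{p+p!}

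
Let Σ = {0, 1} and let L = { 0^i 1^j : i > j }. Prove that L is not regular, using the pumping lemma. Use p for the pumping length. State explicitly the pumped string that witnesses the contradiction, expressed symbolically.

0^{p+1-k} 1^p

Toward a contradiction, assume L is regular with pumping length p.
Choose w = 0^{p+1} 1^p ∈ L, with |w| = 2p+1 ≥ p.
Write w = xyz as guaranteed by the lemma, with |xy| ≤ p and |y| ≥ 1.
Since the first p symbols of w are all 0's and |xy| ≤ p, y lies entirely in the leading 0-block: y = 0^k for some k with 1 ≤ k ≤ p.
Consider xy^0z = xz = 0^{p+1-k} 1^p. Since k ≥ 1, the 0-count p+1-k is at most p, so i > j fails; thus xz ∉ L.
Contradiction. Therefore L is not regular.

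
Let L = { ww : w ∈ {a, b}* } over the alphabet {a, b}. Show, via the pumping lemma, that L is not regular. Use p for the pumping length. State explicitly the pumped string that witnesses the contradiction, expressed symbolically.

a^{p+k} b^p a^p b^p

Toward a contradiction, assume L is regular with pumping length p.
Take w = a^p b^p a^p b^p = uu where u = a^pb^p; then w ∈ L and |w| = 4p ≥ p.
The pumping lemma gives a decomposition w = xyz where |xy| ≤ p and y is nonempty.
The first p characters of w are a's, so xy (and hence y) consists only of a's. Write y = a^k, 1 ≤ k ≤ p.
Pump with i = 2: xy^2z = a^{p+k} b^p a^p b^p, of length 4p+k. Suppose this equals vv. The string starts with a and ends with b, so v does too; thus the boundary between the two copies of v is a b→a transition. There is exactly one such transition, at position 2p+k, so |v| = 2p+k and |vv| = 4p+2k ≠ 4p+k since k ≥ 1. So xy^2z ∉ L.
Contradiction. Therefore L is not regular.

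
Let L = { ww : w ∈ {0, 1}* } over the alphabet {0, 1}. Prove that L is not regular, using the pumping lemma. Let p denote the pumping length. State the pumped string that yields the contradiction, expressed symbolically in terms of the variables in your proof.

0^{p+k} 1^p 0^p 1^p

Toward a contradiction, assume L is regular with pumping length p.
Take w = 0^p 1^p 0^p 1^p = uu where u = 0^p1^p; then w ∈ L and |w| = 4p ≥ p.
The pumping lemma gives a decomposition w = xyz where |xy| ≤ p and y is nonempty.
Because |xy| ≤ p and w begins with p copies of 0, we have y = 0^k with 1 ≤ k ≤ p.
Pump with i = 2: xy^2z = 0^{p+k} 1^p 0^p 1^p, of length 4p+k. Suppose this equals vv. The string starts with 0 and ends with 1, so v does too; thus the boundary between the two copies of v is a 1→0 transition. There is exactly one such transition, at position 2p+k, so |v| = 2p+k and |vv| = 4p+2k ≠ 4p+k since k ≥ 1. So xy^2z ∉ L.
Contradiction. Therefore L is not regular.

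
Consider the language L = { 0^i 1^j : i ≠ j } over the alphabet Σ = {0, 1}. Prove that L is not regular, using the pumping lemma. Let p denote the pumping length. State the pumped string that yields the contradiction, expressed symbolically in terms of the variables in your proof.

Assume L is regular; let p be its pumping constant.
Choose w = 0^p 1^{p+p!}. Since p ≠ p+p!, w ∈ L; and |w| ≥ p.
By the pumping lemma, w = xyz with |xy| ≤ p and |y| > 0.
Because |xy| ≤ p and w begins with p copies of 0, we have y = 0^k with 1 ≤ k ≤ p.
Since 1 ≤ k ≤ p, k divides p!; set t = 1 + p!/k. Then xy^t z has p + (p!/k)·k = p + p! copies of 0. Now the 0-count equals the 1-count, so i ≠ j fails. So xy^t z = 0^{p+p!} 1^{p+p!} ∉ L.
This is a contradiction; hence L is not regular.

0^{p+p!} 1^{p+p!}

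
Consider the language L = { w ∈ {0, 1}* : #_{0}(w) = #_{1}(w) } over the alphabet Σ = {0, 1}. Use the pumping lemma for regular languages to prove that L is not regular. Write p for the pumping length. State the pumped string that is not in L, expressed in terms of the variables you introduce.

Assume L is regular. Let p be the pumping length given by the pumping lemma.
Choose w = 0^p 1^p ∈ L with |w| = 2p ≥ p.
Write w = xyz as guaranteed by the lemma, with |xy| ≤ p and y is nonempty.
Because |xy| ≤ p and w begins with p copies of 0, we have y = 0^k with 1 ≤ k ≤ p.
Pump with i = 2: xy^2z = 0^{p+k} 1^p has p+k occurrences of 0 but only p of 1. Since k ≥ 1 the counts differ, so xy^2z ∉ L.
This is a contradiction; hence L is not regular.

0^{p+k} 1^p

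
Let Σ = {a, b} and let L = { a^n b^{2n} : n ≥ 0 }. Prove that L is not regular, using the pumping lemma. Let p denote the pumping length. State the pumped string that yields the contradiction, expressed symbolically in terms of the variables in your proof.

Assume L is regular; let p be its pumping constant.
Take w = a^p b^{2p}. Then w ∈ L and |w| = 3p ≥ p.
Write w = xyz as guaranteed by the lemma, with |xy| ≤ p and |y| ≥ 1.
Since the first p symbols of w are all a's and |xy| ≤ p, y lies entirely in the leading a-block: y = a^k for some k with 1 ≤ k ≤ p.
Pump with i = 2: xy^2z = a^{p+k} b^{2p}. For this to lie in L we would need 2p = 2(p+k), which forces k = 0. But k ≥ 1, so xy^2z ∉ L.
This contradicts the pumping lemma, so L is not regular.

a^{p+k} b^{2p}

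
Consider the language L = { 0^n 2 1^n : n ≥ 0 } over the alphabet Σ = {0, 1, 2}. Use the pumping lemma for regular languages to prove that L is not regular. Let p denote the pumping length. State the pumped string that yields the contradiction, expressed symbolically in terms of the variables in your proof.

Suppose for contradiction that L is regular, and let p be the pumping length.
Take w = 0^p 2 1^p ∈ L with |w| = 2p+1 ≥ p.
The pumping lemma gives a decomposition w = xyz where |xy| ≤ p and y is nonempty.
Since the first p symbols of w are all 0's and |xy| ≤ p, y lies entirely in the leading 0-block: y = 0^k for some k with 1 ≤ k ≤ p.
Pump with i = 2: xy^2z = 0^{p+k} 2 1^p, which would require p+k = p. But k ≥ 1, so xy^2z ∉ L.
Contradiction. Therefore L is not regular.

0^{p+k} 2 1^p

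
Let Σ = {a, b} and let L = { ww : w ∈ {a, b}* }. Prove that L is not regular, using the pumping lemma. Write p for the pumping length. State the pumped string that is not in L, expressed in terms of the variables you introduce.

a^{p+k} b^p a^p b^p

Assume L is regular. Let p be the pumping length given by the pumping lemma.
Take w = a^p b^p a^p b^p = uu where u = a^pb^p; then w ∈ L and |w| = 4p ≥ p.
The pumping lemma gives a decomposition w = xyz where |xy| ≤ p and y is nonempty.
Because |xy| ≤ p and w begins with p copies of a, we have y = a^k with 1 ≤ k ≤ p.
Pump with i = 2: xy^2z = a^{p+k} b^p a^p b^p, of length 4p+k. Suppose this equals vv. The string starts with a and ends with b, so v does too; thus the boundary between the two copies of v is a b→a transition. There is exactly one such transition, at position 2p+k, so |v| = 2p+k and |vv| = 4p+2k ≠ 4p+k since k ≥ 1. So xy^2z ∉ L.
Contradiction. Therefore L is not regular.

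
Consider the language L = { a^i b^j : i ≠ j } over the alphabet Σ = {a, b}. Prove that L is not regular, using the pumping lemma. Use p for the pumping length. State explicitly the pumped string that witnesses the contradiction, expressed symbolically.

a^{p+p!} b^{p+p!}

Assume L is regular; let p be its pumping constant.
Choose w = a^p b^{p+p!}. Since p ≠ p+p!, w ∈ L; and |w| ≥ p.
Write w = xyz as guaranteed by the lemma, with |xy| ≤ p and y is nonempty.
The first p characters of w are a's, so xy (and hence y) consists only of a's. Write y = a^k, 1 ≤ k ≤ p.
Since 1 ≤ k ≤ p, k divides p!; set t = 1 + p!/k. Then xy^t z has p + (p!/k)·k = p + p! copies of a. Now the a-count equals the b-count, so i ≠ j fails. So xy^t z = a^{p+p!} b^{p+p!} ∉ L.
Contradiction. Therefore L is not regular.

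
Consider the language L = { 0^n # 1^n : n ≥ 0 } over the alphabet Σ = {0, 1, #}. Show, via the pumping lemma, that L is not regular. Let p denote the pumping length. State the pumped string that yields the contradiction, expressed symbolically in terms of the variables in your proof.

0^{p+k} # 1^p

Suppose for contradiction that L is regular, and let p be the pumping length.
Take w = 0^p # 1^p ∈ L with |w| = 2p+1 ≥ p.
Write w = xyz as guaranteed by the lemma, with |xy| ≤ p and |y| > 0.
The first p characters of w are 0's, so xy (and hence y) consists only of 0's. Write y = 0^k, 1 ≤ k ≤ p.
Pump with i = 2: xy^2z = 0^{p+k} # 1^p, which would require p+k = p. But k ≥ 1, so xy^2z ∉ L.
This contradicts the pumping lemma, so L is not regular.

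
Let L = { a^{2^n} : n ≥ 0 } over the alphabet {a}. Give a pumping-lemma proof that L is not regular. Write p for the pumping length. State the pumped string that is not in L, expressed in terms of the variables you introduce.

a^{2^p+k}

Toward a contradiction, assume L is regular with pumping length p.
Take w = a^{2^p} ∈ L with |w| = 2^p ≥ p.
Write w = xyz as guaranteed by the lemma, with |xy| ≤ p and |y| ≥ 1.
Then y = a^k for some k with 1 ≤ k ≤ p.
Pump with i = 2: xy^2z = a^{2^p+k}. Since 1 ≤ k ≤ p < 2^p, we have 2^p < 2^p+k < 2^{p+1}, so 2^p+k is not a power of 2. So xy^2z ∉ L.
Contradiction. Therefore L is not regular.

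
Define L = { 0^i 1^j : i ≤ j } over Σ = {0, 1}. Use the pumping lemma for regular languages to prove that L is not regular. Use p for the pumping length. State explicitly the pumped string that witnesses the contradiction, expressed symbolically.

0^{p+k} 1^p

Toward a contradiction, assume L is regular with pumping length p.
Choose w = 0^p 1^p ∈ L, with |w| = 2p ≥ p.
By the pumping lemma, w = xyz with |xy| ≤ p and |y| > 0.
The first p characters of w are 0's, so xy (and hence y) consists only of 0's. Write y = 0^k, 1 ≤ k ≤ p.
Consider xy^2z = 0^{p+k} 1^p. Since k ≥ 1, the 0-count p+k exceeds the 1-count p, so i ≤ j fails; thus xy^2z ∉ L.
This contradicts the pumping lemma, so L is not regular.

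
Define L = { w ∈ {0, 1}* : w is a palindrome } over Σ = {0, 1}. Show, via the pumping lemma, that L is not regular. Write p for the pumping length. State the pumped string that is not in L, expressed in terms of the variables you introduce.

0^{p+k} 1 0^p

Assume L is regular; let p be its pumping constant.
Take w = 0^p 1 0^p, a palindrome of length 2p+1 ≥ p.
The pumping lemma gives a decomposition w = xyz where |xy| ≤ p and |y| ≥ 1.
The first p characters of w are 0's, so xy (and hence y) consists only of 0's. Write y = 0^k, 1 ≤ k ≤ p.
Pump with i = 2: xy^2z = 0^{p+k} 1 0^p. Its reverse is 0^p 1 0^{p+k}, which differs from xy^2z since k ≥ 1. So xy^2z is not a palindrome and xy^2z ∉ L.
This is a contradiction; hence L is not regular.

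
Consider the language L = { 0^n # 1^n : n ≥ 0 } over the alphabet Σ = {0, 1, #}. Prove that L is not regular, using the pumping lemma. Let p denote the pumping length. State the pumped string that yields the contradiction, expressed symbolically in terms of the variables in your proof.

0^{p+k} # 1^p

Suppose for contradiction that L is regular, and let p be the pumping length.
Take w = 0^p # 1^p ∈ L with |w| = 2p+1 ≥ p.
By the pumping lemma, w = xyz with |xy| ≤ p and |y| ≥ 1.
Because |xy| ≤ p and w begins with p copies of 0, we have y = 0^k with 1 ≤ k ≤ p.
Pump with i = 2: xy^2z = 0^{p+k} # 1^p, which would require p+k = p. But k ≥ 1, so xy^2z ∉ L.
This is a contradiction; hence L is not regular.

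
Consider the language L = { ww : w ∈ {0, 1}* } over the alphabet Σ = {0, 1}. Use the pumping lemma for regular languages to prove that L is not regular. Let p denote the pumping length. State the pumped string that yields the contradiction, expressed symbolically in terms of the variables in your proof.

Assume L is regular. Let p be the pumping length given by the pumping lemma.
Take w = 0^p 1^p 0^p 1^p = uu where u = 0^p1^p; then w ∈ L and |w| = 4p ≥ p.
Write w = xyz as guaranteed by the lemma, with |xy| ≤ p and y is nonempty.
Because |xy| ≤ p and w begins with p copies of 0, we have y = 0^k with 1 ≤ k ≤ p.
Pump with i = 2: xy^2z = 0^{p+k} 1^p 0^p 1^p, of length 4p+k. Suppose this equals vv. The string starts with 0 and ends with 1, so v does too; thus the boundary between the two copies of v is a 1→0 transition. There is exactly one such transition, at position 2p+k, so |v| = 2p+k and |vv| = 4p+2k ≠ 4p+k since k ≥ 1. So xy^2z ∉ L.
This contradicts the pumping lemma, so L is not regular.

0^{p+k} 1^p 0^p 1^p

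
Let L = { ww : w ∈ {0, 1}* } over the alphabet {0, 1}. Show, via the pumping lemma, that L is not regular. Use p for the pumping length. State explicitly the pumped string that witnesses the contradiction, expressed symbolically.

Toward a contradiction, assume L is regular with pumping length p.
Take w = 0^p 1^p 0^p 1^p = uu where u = 0^p1^p; then w ∈ L and |w| = 4p ≥ p.
The pumping lemma gives a decomposition w = xyz where |xy| ≤ p and |y| ≥ 1.
The first p characters of w are 0's, so xy (and hence y) consists only of 0's. Write y = 0^k, 1 ≤ k ≤ p.
Pump with i = 2: xy^2z = 0^{p+k} 1^p 0^p 1^p, of length 4p+k. Suppose this equals vv. The string starts with 0 and ends with 1, so v does too; thus the boundary between the two copies of v is a 1→0 transition. There is exactly one such transition, at position 2p+k, so |v| = 2p+k and |vv| = 4p+2k ≠ 4p+k since k ≥ 1. So xy^2z ∉ L.
This is a contradiction; hence L is not regular.

0^{p+k} 1^p 0^p 1^p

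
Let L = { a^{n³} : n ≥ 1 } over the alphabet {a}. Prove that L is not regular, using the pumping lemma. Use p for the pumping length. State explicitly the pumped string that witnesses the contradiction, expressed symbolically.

a^{p³+k}

Suppose for contradiction that L is regular, and let p be the pumping length.
Take w = a^{p³} ∈ L with |w| = p³ ≥ p.
Write w = xyz as guaranteed by the lemma, with |xy| ≤ p and y is nonempty.
Then y = a^k for some k with 1 ≤ k ≤ p.
Pump with i = 2: xy^2z = a^{p³+k}. Since 1 ≤ k ≤ p, p³ < p³+k ≤ p³+p < p³+3p²+3p+1 = (p+1)³, so p³+k is not a perfect cube. So xy^2z ∉ L.
This is a contradiction; hence L is not regular.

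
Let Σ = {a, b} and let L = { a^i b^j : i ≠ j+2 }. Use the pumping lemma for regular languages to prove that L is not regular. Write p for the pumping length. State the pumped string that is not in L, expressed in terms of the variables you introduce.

Assume L is regular; let p be its pumping constant.
Choose w = a^p b^{p+p!-2}. Since p ≠ (p+p!-2)+2 = p+p!, w ∈ L; and |w| ≥ p.
Write w = xyz as guaranteed by the lemma, with |xy| ≤ p and y is nonempty.
The first p characters of w are a's, so xy (and hence y) consists only of a's. Write y = a^k, 1 ≤ k ≤ p.
Since 1 ≤ k ≤ p, k divides p!; set t = 1 + p!/k. Then xy^t z has p + (p!/k)·k = p + p! copies of a. Now the a-count is p+p! and (b-count)+2 = (p+p!-2)+2 = p+p!, so i ≠ j+2 fails. So xy^t z = a^{p+p!} b^{p+p!-2} ∉ L.
Contradiction. Therefore L is not regular.

a^{p+p!} b^{p+p!-2}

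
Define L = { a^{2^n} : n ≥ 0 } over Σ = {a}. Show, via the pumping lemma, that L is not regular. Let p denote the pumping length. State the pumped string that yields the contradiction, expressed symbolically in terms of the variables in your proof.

a^{2^p+k}

Suppose for contradiction that L is regular, and let p be the pumping length.
Take w = a^{2^p} ∈ L with |w| = 2^p ≥ p.
By the pumping lemma, w = xyz with |xy| ≤ p and y is nonempty.
Then y = a^k for some k with 1 ≤ k ≤ p.
Pump with i = 2: xy^2z = a^{2^p+k}. Since 1 ≤ k ≤ p < 2^p, we have 2^p < 2^p+k < 2^{p+1}, so 2^p+k is not a power of 2. So xy^2z ∉ L.
This contradicts the pumping lemma, so L is not regular.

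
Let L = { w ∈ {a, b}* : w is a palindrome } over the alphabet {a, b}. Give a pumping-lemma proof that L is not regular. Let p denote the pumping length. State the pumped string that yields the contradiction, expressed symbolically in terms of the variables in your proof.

Suppose for contradiction that L is regular, and let p be the pumping length.
Take w = a^p b a^p, a palindrome of length 2p+1 ≥ p.
Write w = xyz as guaranteed by the lemma, with |xy| ≤ p and |y| > 0.
The first p characters of w are a's, so xy (and hence y) consists only of a's. Write y = a^k, 1 ≤ k ≤ p.
Pump with i = 2: xy^2z = a^{p+k} b a^p. Its reverse is a^p b a^{p+k}, which differs from xy^2z since k ≥ 1. So xy^2z is not a palindrome and xy^2z ∉ L.
Contradiction. Therefore L is not regular.

a^{p+k} b a^p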